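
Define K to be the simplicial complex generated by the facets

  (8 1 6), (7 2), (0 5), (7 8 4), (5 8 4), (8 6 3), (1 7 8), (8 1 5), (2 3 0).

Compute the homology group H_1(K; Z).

K has 9 vertices, 17 edges, 7 triangles.
rank ∂_1 = 8, rank ∂_2 = 7 ⇒ b_1 = 17 − 8 − 7 = 2; all invariant factors of ∂_2 are 1 so no torsion. So H_1 ≅ Z^2.

H_1 = Z^2.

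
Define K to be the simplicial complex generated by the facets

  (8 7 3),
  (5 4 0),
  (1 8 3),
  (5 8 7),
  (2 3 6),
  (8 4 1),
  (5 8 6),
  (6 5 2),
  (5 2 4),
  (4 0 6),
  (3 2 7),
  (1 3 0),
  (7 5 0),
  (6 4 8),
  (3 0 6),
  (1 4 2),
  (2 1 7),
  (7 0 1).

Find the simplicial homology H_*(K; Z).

H_0 = Z,  H_1 = Z ⊕ Z/2Z,  H_2 = 0.

Fix the vertex order 0 < 1 < 2 < 3 < 4 < 5 < 6 < 7 < 8 and write every simplex with vertices in increasing order. Then dim K = 2 and the simplices of K are:

  0-simplices (9): [0], [1], [2], [3], [4], [5], [6], [7], [8]
  1-simplices (27): (27 of them)
  2-simplices (18): [0,1,3], [0,1,7], [0,3,6], [0,4,5], [0,4,6], [0,5,7], [1,2,4], [1,2,7], [1,3,8], [1,4,8], [2,3,6], [2,3,7], [2,4,5], [2,5,6], [3,7,8], [4,6,8], [5,6,8], [5,7,8]

Hence C_0 ≅ Z^9, C_1 ≅ Z^27, C_2 ≅ Z^18.

Boundary ∂_1: C_1 → C_0 is given by ∂[p,q] = [q] − [p].
This gives a 9×27 integer matrix of rank 8; reducing to Smith normal form yields diagonal entries (1,1,1,1,1,1,1,1).

The boundary map ∂_2: C_2 → C_1 sends each 2-simplex [p,q,r] to [q,r] − [p,r] + [p,q]. For instance
  ∂[2,3,6] = [3,6] − [2,6] + [2,3],
  ∂[1,2,4] = [2,4] − [1,4] + [1,2].
The resulting 27×18 matrix has rank 18, and its Smith normal form has invariant factors (1,1,1,1,1,1,1,1,1,1,1,1,1,1,1,1,1,2).

Reading off H_k = ker ∂_k / im ∂_{k+1}:

  H_0: rank C_0 − rank ∂_1 = 9 − 8 = 1, and the invariant factors of ∂_1 are all 1, so H_0 = Z.
  H_1: rank ker ∂_1 − rank ∂_2 = (27 − 8) − 18 = 1, and ∂_2 has invariant factor 2 > 1, so H_1 = Z ⊕ Z/2Z.
  H_2: rank ker ∂_2 − rank ∂_3 = (18 − 18) − 0 = 0, and there is no ∂_3, so H_2 = 0.

As a check, the Euler characteristic is 9 − 27 + 18 = 0, which agrees with 1 − 1 + 0 = 0.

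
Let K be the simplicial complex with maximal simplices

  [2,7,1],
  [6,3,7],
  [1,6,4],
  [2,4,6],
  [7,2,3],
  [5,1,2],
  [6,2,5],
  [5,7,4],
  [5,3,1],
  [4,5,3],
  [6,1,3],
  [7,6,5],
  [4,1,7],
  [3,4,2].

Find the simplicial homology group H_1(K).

Order the vertices as 1 < 2 < 3 < 4 < 5 < 6 < 7. Listing each simplex with vertices in this order, K has dimension 2 with simplices:

  0-simplices (7): [1], [2], [3], [4], [5], [6], [7]
  1-simplices (21): [1,2], [1,3], [1,4], [1,5], [1,6], [1,7], [2,3], [2,4], [2,5], [2,6], [2,7], [3,4], [3,5], [3,6], [3,7], [4,5], [4,6], [4,7], [5,6], [5,7], [6,7]
  2-simplices (14): [1,2,5], [1,2,7], [1,3,5], [1,3,6], [1,4,6], [1,4,7], [2,3,4], [2,3,7], [2,4,6], [2,5,6], [3,4,5], [3,6,7], [4,5,7], [5,6,7]

giving chain groups C_0 ≅ Z^7, C_1 ≅ Z^21, C_2 ≅ Z^14.

∂_1: C_1 → C_0 sends each edge [p,q] (with p < q) to q − p. For instance
  ∂[4,6] = [6] − [4].
This gives a 7×21 integer matrix of rank 6; reducing to Smith normal form yields diagonal entries (1,1,1,1,1,1).

Boundary ∂_2: C_2 → C_1 maps a triangle to the signed sum of its edges. For instance
  ∂[1,2,7] = [2,7] − [1,7] + [1,2],
  ∂[1,3,6] = [3,6] − [1,6] + [1,3].
The resulting 21×14 matrix has rank 13, and its Smith normal form has invariant factors (1,1,1,1,1,1,1,1,1,1,1,1,1).

Reading off H_k = ker ∂_k / im ∂_{k+1}:

  H_1: rank ker ∂_1 − rank ∂_2 = (21 − 6) − 13 = 2, and the invariant factors of ∂_2 are all 1, so H_1 ≅ Z^2.

(K is a triangulation of the torus T^2.)

H_1 ≅ Z^2.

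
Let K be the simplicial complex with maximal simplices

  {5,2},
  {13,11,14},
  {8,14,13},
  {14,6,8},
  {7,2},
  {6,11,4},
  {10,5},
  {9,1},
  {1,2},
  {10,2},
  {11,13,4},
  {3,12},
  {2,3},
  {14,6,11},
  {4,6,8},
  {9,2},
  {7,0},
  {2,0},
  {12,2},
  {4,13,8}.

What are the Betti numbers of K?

b_0 = 2, b_1 = 4, b_2 = 1.

Take the total order 0 < 1 < 2 < 3 < 4 < 5 < 6 < 7 < 8 < 9 < 10 < 11 < 12 < 13 < 14 on the vertex set. Then K (dimension 2) consists of the simplices:

  0-simplices (15): [0], [1], [2], [3], [4], [5], [6], [7], [8], [9], [10], [11], [12], [13], [14]
  1-simplices (24): (24 of them)
  2-simplices (8): [4,6,8], [4,6,11], [4,8,13], [4,11,13], [6,8,14], [6,11,14], [8,13,14], [11,13,14]

giving chain groups C_0 ≅ Z^15, C_1 ≅ Z^24, C_2 ≅ Z^8.

The boundary map ∂_1: C_1 → C_0 is given by ∂[p,q] = [q] − [p]. For instance
  ∂[4,11] = [11] − [4].
The 15×24 boundary matrix has rank 13 and Smith normal form diag(1,1,1,1,1,1,1,1,1,1,1,1,1).

Boundary ∂_2: C_2 → C_1 acts by ∂[p,q,r] = [q,r] − [p,r] + [p,q]. For instance
  ∂[4,11,13] = [11,13] − [4,13] + [4,11],
  ∂[4,6,11] = [6,11] − [4,11] + [4,6].
The 24×8 boundary matrix has rank 7 and Smith normal form diag(1,1,1,1,1,1,1).

Reading off H_k = ker ∂_k / im ∂_{k+1}:

  H_0: rank C_0 − rank ∂_1 = 15 − 13 = 2, and the invariant factors of ∂_1 are all 1, so H_0 = Z^2.
  H_1: rank ker ∂_1 − rank ∂_2 = (24 − 13) − 7 = 4, and the invariant factors of ∂_2 are all 1, so H_1 = Z^4.
  H_2: rank ker ∂_2 − rank ∂_3 = (8 − 7) − 0 = 1, and there is no ∂_3, so H_2 = Z.

As a check, the Euler characteristic is 15 − 24 + 8 = -1, which agrees with 2 − 4 + 1 = -1.

Hence the Betti numbers are b_0 = 2, b_1 = 4, b_2 = 1.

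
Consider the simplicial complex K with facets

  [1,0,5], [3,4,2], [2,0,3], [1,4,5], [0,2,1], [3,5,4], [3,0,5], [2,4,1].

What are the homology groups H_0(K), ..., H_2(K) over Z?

H_0 ≅ Z,  H_1 = 0,  H_2 ≅ Z.

We work with the vertex ordering 0 < 1 < 2 < 3 < 4 < 5. The simplices of K, each written with vertices in increasing order, are:

  0-simplices (6): [0], [1], [2], [3], [4], [5]
  1-simplices (12): [0,1], [0,2], [0,3], [0,5], [1,2], [1,4], [1,5], [2,3], [2,4], [3,4], [3,5], [4,5]
  2-simplices (8): [0,1,2], [0,1,5], [0,2,3], [0,3,5], [1,2,4], [1,4,5], [2,3,4], [3,4,5]

so the chain groups are C_0 ≅ Z^6, C_1 ≅ Z^12, C_2 ≅ Z^8.

Boundary ∂_1: C_1 → C_0 maps an edge to its endpoints' difference, ∂[p,q] = q − p. For instance
  ∂[0,2] = [2] − [0].
The 6×12 boundary matrix has rank 5 and Smith normal form diag(1,1,1,1,1).

The boundary map ∂_2: C_2 → C_1 sends each 2-simplex [p,q,r] to [q,r] − [p,r] + [p,q]. For instance
  ∂[0,1,5] = [1,5] − [0,5] + [0,1],
  ∂[1,2,4] = [2,4] − [1,4] + [1,2].
This gives a 12×8 integer matrix of rank 7; reducing to Smith normal form yields diagonal entries (1,1,1,1,1,1,1).

From H_k ≅ ker(∂_k) / im(∂_{k+1}) we obtain:

  H_0: rank C_0 − rank ∂_1 = 6 − 5 = 1, and the invariant factors of ∂_1 are all 1, so H_0 = Z.
  H_1: rank ker ∂_1 − rank ∂_2 = (12 − 5) − 7 = 0, and the invariant factors of ∂_2 are all 1, so H_1 = 0.
  H_2: rank ker ∂_2 − rank ∂_3 = (8 − 7) − 0 = 1, and there is no ∂_3, so H_2 = Z.

As a check, the Euler characteristic is 6 − 12 + 8 = 2, which agrees with 1 − 0 + 1 = 2.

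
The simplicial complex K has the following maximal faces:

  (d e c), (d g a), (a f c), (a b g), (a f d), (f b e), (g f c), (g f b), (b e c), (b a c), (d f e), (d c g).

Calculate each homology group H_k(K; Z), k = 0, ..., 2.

H_0 ≅ Z,  H_1 ≅ Z/2,  H_2 = 0.

K has 7 vertices, 18 edges, 12 triangles.
rank ∂_0 = 0, rank ∂_1 = 6 ⇒ b_0 = 7 − 0 − 6 = 1; all invariant factors of ∂_1 are 1 so no torsion. So H_0 = Z.
rank ∂_1 = 6, rank ∂_2 = 12 ⇒ b_1 = 18 − 6 − 12 = 0; ∂_2 has invariant factor(s) [2] giving torsion. So H_1 = Z/2.
rank ∂_2 = 12, rank ∂_3 = 0 ⇒ b_2 = 12 − 12 − 0 = 0. So H_2 = 0.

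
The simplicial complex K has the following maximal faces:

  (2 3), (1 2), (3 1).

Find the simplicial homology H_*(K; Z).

K has 3 vertices, 3 edges.
rank ∂_0 = 0, rank ∂_1 = 2 ⇒ b_0 = 3 − 0 − 2 = 1; all invariant factors of ∂_1 are 1 so no torsion. So H_0 = Z.
rank ∂_1 = 2, rank ∂_2 = 0 ⇒ b_1 = 3 − 2 − 0 = 1. So H_1 = Z.

H_0 ≅ Z,  H_1 ≅ Z.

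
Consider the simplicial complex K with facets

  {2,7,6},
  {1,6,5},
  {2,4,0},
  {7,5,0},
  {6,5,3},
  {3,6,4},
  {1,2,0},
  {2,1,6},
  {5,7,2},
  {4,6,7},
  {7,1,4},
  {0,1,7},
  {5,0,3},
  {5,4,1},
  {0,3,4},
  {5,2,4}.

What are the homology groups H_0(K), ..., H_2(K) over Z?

H_0 ≅ Z,  H_1 ≅ Z^2,  H_2 ≅ Z.

Fix the vertex order 0 < 1 < 2 < 3 < 4 < 5 < 6 < 7 and write every simplex with vertices in increasing order. Then dim K = 2 and the simplices of K are:

  0-simplices (8): [0], [1], [2], [3], [4], [5], [6], [7]
  1-simplices (24): (24 of them)
  2-simplices (16): [0,1,2], [0,1,7], [0,2,4], [0,3,4], [0,3,5], [0,5,7], [1,2,6], [1,4,5], [1,4,7], [1,5,6], [2,4,5], [2,5,7], [2,6,7], [3,4,6], [3,5,6], [4,6,7]

giving chain groups C_0 ≅ Z^8, C_1 ≅ Z^24, C_2 ≅ Z^16.

Boundary ∂_1: C_1 → C_0 maps an edge to its endpoints' difference, ∂[p,q] = q − p.
The 8×24 boundary matrix has rank 7 and Smith normal form diag(1,1,1,1,1,1,1).

The boundary map ∂_2: C_2 → C_1 maps a triangle to the signed sum of its edges. For instance
  ∂[1,4,7] = [4,7] − [1,7] + [1,4],
  ∂[2,6,7] = [6,7] − [2,7] + [2,6].
This gives a 24×16 integer matrix of rank 15; reducing to Smith normal form yields diagonal entries (1,1,1,1,1,1,1,1,1,1,1,1,1,1,1).

Computing H_k = (kernel of ∂_k) / (image of ∂_{k+1}):

  H_0: rank C_0 − rank ∂_1 = 8 − 7 = 1, and the invariant factors of ∂_1 are all 1, so H_0 = Z.
  H_1: rank ker ∂_1 − rank ∂_2 = (24 − 7) − 15 = 2, and the invariant factors of ∂_2 are all 1, so H_1 = Z^2.
  H_2: rank ker ∂_2 − rank ∂_3 = (16 − 15) − 0 = 1, and there is no ∂_3, so H_2 = Z.

(K is a triangulation of the torus T^2.)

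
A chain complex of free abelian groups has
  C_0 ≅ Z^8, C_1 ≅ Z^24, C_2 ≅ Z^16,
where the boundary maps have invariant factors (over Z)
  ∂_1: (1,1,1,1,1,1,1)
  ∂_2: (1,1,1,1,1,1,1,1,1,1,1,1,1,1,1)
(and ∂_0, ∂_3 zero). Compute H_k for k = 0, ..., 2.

H_0: b_0 = 8 − 0 − 7 = 1; torsion from ∂_1 factors > 1: none. So H_0 ≅ Z.
H_1: b_1 = 24 − 7 − 15 = 2; torsion from ∂_2 factors > 1: none. So H_1 ≅ Z^2.
H_2: b_2 = 16 − 15 − 0 = 1; torsion from ∂_3 factors > 1: none. So H_2 ≅ Z.

H_0 ≅ Z,  H_1 ≅ Z^2,  H_2 ≅ Z.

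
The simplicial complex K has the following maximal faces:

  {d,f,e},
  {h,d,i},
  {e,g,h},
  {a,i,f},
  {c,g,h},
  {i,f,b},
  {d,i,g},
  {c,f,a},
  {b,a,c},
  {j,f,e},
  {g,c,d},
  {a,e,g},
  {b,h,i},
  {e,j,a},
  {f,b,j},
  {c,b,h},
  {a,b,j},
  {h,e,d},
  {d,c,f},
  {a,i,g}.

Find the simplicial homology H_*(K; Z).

Take the total order a < b < c < d < e < f < g < h < i < j on the vertex set. Then K (dimension 2) consists of the simplices:

  0-simplices (10): a, b, c, d, e, f, g, h, i, j
  1-simplices (30): ab, ac, ae, af, ag, ai, aj, bc, bf, bh, bi, bj, cd, cf, cg, ch, de, df, dg, dh, di, ef, eg, eh, ej, fi, fj, gh, gi, hi
  2-simplices (20): abc, abj, acf, aeg, aej, afi, agi, bch, bfi, bfj, bhi, cdf, cdg, cgh, def, deh, dgi, dhi, efj, egh

giving chain groups C_0 ≅ Z^10, C_1 ≅ Z^30, C_2 ≅ Z^20.

Boundary ∂_1: C_1 → C_0 is given by ∂[p,q] = [q] − [p].
As a 10×30 matrix over Z this has rank 9, with invariant factors (1,1,1,1,1,1,1,1,1).

∂_2: C_2 → C_1 acts by ∂[p,q,r] = [q,r] − [p,r] + [p,q]. For instance
  ∂acf = cf − af + ac,
  ∂cgh = gh − ch + cg.
As a 30×20 matrix over Z this has rank 20, with invariant factors (1,1,1,1,1,1,1,1,1,1,1,1,1,1,1,1,1,1,1,2).

From H_k ≅ ker(∂_k) / im(∂_{k+1}) we obtain:

  H_0: rank C_0 − rank ∂_1 = 10 − 9 = 1, and the invariant factors of ∂_1 are all 1, so H_0 = Z.
  H_1: rank ker ∂_1 − rank ∂_2 = (30 − 9) − 20 = 1, and ∂_2 has invariant factor 2 > 1, so H_1 = Z ⊕ Z/2.
  H_2: rank ker ∂_2 − rank ∂_3 = (20 − 20) − 0 = 0, and there is no ∂_3, so H_2 = 0.

H_0 = Z,  H_1 = Z ⊕ Z/2,  H_2 = 0.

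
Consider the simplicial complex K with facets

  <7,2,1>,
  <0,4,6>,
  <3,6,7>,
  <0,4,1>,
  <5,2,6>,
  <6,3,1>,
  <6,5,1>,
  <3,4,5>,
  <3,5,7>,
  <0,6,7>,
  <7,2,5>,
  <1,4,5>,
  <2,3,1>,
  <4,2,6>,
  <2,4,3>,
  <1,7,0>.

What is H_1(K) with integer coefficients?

H_1 ≅ Z^2.

Order the vertices as 0 < 1 < 2 < 3 < 4 < 5 < 6 < 7. Listing each simplex with vertices in this order, K has dimension 2 with simplices:

  0-simplices (8): [0], [1], [2], [3], [4], [5], [6], [7]
  1-simplices (24): (24 of them)
  2-simplices (16): [0,1,4], [0,1,7], [0,4,6], [0,6,7], [1,2,3], [1,2,7], [1,3,6], [1,4,5], [1,5,6], [2,3,4], [2,4,6], [2,5,6], [2,5,7], [3,4,5], [3,5,7], [3,6,7]

Hence C_0 ≅ Z^8, C_1 ≅ Z^24, C_2 ≅ Z^16.

∂_1: C_1 → C_0 maps an edge to its endpoints' difference, ∂[p,q] = q − p. For instance
  ∂[0,4] = [4] − [0].
This gives a 8×24 integer matrix of rank 7; reducing to Smith normal form yields diagonal entries (1,1,1,1,1,1,1).

Boundary ∂_2: C_2 → C_1 acts by ∂[p,q,r] = [q,r] − [p,r] + [p,q]. For instance
  ∂[3,5,7] = [5,7] − [3,7] + [3,5],
  ∂[2,4,6] = [4,6] − [2,6] + [2,4].
This gives a 24×16 integer matrix of rank 15; reducing to Smith normal form yields diagonal entries (1,1,1,1,1,1,1,1,1,1,1,1,1,1,1).

Reading off H_k = ker ∂_k / im ∂_{k+1}:

  H_1: rank ker ∂_1 − rank ∂_2 = (24 − 7) − 15 = 2, and the invariant factors of ∂_2 are all 1, so H_1 = Z^2.

(K is a triangulation of the torus T^2.)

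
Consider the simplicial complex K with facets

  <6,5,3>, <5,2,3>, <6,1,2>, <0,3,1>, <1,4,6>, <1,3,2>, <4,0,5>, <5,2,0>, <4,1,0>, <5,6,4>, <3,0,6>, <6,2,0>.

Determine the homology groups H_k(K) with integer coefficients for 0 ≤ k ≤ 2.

H_0 = Z,  H_1 = Z/2,  H_2 = 0.

Take the total order 0 < 1 < 2 < 3 < 4 < 5 < 6 on the vertex set. Then K (dimension 2) consists of the simplices:

  0-simplices (7): [0], [1], [2], [3], [4], [5], [6]
  1-simplices (18): [0,1], [0,2], [0,3], [0,4], [0,5], [0,6], [1,2], [1,3], [1,4], [1,6], [2,3], [2,5], [2,6], [3,5], [3,6], [4,5], [4,6], [5,6]
  2-simplices (12): [0,1,3], [0,1,4], [0,2,5], [0,2,6], [0,3,6], [0,4,5], [1,2,3], [1,2,6], [1,4,6], [2,3,5], [3,5,6], [4,5,6]

giving chain groups C_0 ≅ Z^7, C_1 ≅ Z^18, C_2 ≅ Z^12.

∂_1: C_1 → C_0 is given by ∂[p,q] = [q] − [p].
This gives a 7×18 integer matrix of rank 6; reducing to Smith normal form yields diagonal entries (1,1,1,1,1,1).

The boundary map ∂_2: C_2 → C_1 maps a triangle to the signed sum of its edges. For instance
  ∂[1,2,3] = [2,3] − [1,3] + [1,2],
  ∂[2,3,5] = [3,5] − [2,5] + [2,3].
The 18×12 boundary matrix has rank 12 and Smith normal form diag(1,1,1,1,1,1,1,1,1,1,1,2).

Computing H_k = (kernel of ∂_k) / (image of ∂_{k+1}):

  H_0: rank C_0 − rank ∂_1 = 7 − 6 = 1, and the invariant factors of ∂_1 are all 1, so H_0 ≅ Z.
  H_1: rank ker ∂_1 − rank ∂_2 = (18 − 6) − 12 = 0, and ∂_2 has invariant factor 2 > 1, so H_1 ≅ Z/2.
  H_2: rank ker ∂_2 − rank ∂_3 = (12 − 12) − 0 = 0, and there is no ∂_3, so H_2 ≅ 0.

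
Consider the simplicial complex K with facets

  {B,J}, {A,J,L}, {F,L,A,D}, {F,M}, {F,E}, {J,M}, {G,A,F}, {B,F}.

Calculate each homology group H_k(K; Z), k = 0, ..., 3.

Take the total order A < B < D < E < F < G < J < L < M on the vertex set. Then K (dimension 3) consists of the simplices:

  0-simplices (9): A, B, D, E, F, G, J, L, M
  1-simplices (15): AD, AF, AG, AJ, AL, BF, BJ, DF, DL, EF, FG, FL, FM, JL, JM
  2-simplices (6): ADF, ADL, AFG, AFL, AJL, DFL
  3-simplices (1): ADFL

giving chain groups C_0 ≅ Z^9, C_1 ≅ Z^15, C_2 ≅ Z^6, C_3 ≅ Z^1.

Boundary ∂_1: C_1 → C_0 is given by ∂[p,q] = [q] − [p].
This gives a 9×15 integer matrix of rank 8; reducing to Smith normal form yields diagonal entries (1,1,1,1,1,1,1,1).

The boundary map ∂_2: C_2 → C_1 maps a triangle to the signed sum of its edges. For instance
  ∂AJL = JL − AL + AJ,
  ∂ADF = DF − AF + AD.
The resulting 15×6 matrix has rank 5, and its Smith normal form has invariant factors (1,1,1,1,1).

Boundary ∂_3: C_3 → C_2 sends each 3-simplex σ to the alternating sum Σ_i (−1)^i (σ with its i-th vertex removed). For instance
  ∂ADFL = DFL − AFL + ADL − ADF.
The resulting 6×1 matrix has rank 1, and its Smith normal form has invariant factors (1).

From H_k ≅ ker(∂_k) / im(∂_{k+1}) we obtain:

  H_0: rank C_0 − rank ∂_1 = 9 − 8 = 1, and the invariant factors of ∂_1 are all 1, so H_0 = Z.
  H_1: rank ker ∂_1 − rank ∂_2 = (15 − 8) − 5 = 2, and the invariant factors of ∂_2 are all 1, so H_1 = Z^2.
  H_2: rank ker ∂_2 − rank ∂_3 = (6 − 5) − 1 = 0, and the invariant factors of ∂_3 are all 1, so H_2 = 0.
  H_3: rank ker ∂_3 − rank ∂_4 = (1 − 1) − 0 = 0, and there is no ∂_4, so H_3 = 0.

H_0 = Z,  H_1 = Z^2,  H_2 = 0,  H_3 = 0.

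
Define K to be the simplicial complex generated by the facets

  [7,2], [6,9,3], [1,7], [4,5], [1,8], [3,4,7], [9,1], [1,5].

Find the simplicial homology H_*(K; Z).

Fix the vertex order 1 < 2 < 3 < 4 < 5 < 6 < 7 < 8 < 9 and write every simplex with vertices in increasing order. Then dim K = 2 and the simplices of K are:

  0-simplices (9): [1], [2], [3], [4], [5], [6], [7], [8], [9]
  1-simplices (12): [1,5], [1,7], [1,8], [1,9], [2,7], [3,4], [3,6], [3,7], [3,9], [4,5], [4,7], [6,9]
  2-simplices (2): [3,4,7], [3,6,9]

so the chain groups are C_0 ≅ Z^9, C_1 ≅ Z^12, C_2 ≅ Z^2.

∂_1: C_1 → C_0 is given by ∂[p,q] = [q] − [p]. For instance
  ∂[3,7] = [7] − [3].
This gives a 9×12 integer matrix of rank 8; reducing to Smith normal form yields diagonal entries (1,1,1,1,1,1,1,1).

The boundary map ∂_2: C_2 → C_1 acts by ∂[p,q,r] = [q,r] − [p,r] + [p,q]. For instance
  ∂[3,6,9] = [6,9] − [3,9] + [3,6],
  ∂[3,4,7] = [4,7] − [3,7] + [3,4].
The 12×2 boundary matrix has rank 2 and Smith normal form diag(1,1).

Now H_k = ker ∂_k / im ∂_{k+1}, so:

  H_0: rank C_0 − rank ∂_1 = 9 − 8 = 1, and the invariant factors of ∂_1 are all 1, so H_0 = Z.
  H_1: rank ker ∂_1 − rank ∂_2 = (12 − 8) − 2 = 2, and the invariant factors of ∂_2 are all 1, so H_1 = Z^2.
  H_2: rank ker ∂_2 − rank ∂_3 = (2 − 2) − 0 = 0, and there is no ∂_3, so H_2 = 0.

As a check, the Euler characteristic is 9 − 12 + 2 = -1, which agrees with 1 − 2 + 0 = -1.

H_0 ≅ Z,  H_1 ≅ Z^2,  H_2 = 0.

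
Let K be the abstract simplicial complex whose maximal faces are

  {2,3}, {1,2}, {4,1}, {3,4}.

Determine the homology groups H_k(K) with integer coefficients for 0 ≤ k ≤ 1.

H_0 = Z,  H_1 = Z.

K has 4 vertices, 4 edges.
rank ∂_0 = 0, rank ∂_1 = 3 ⇒ b_0 = 4 − 0 − 3 = 1; all invariant factors of ∂_1 are 1 so no torsion. So H_0 = Z.
rank ∂_1 = 3, rank ∂_2 = 0 ⇒ b_1 = 4 − 3 − 0 = 1. So H_1 = Z.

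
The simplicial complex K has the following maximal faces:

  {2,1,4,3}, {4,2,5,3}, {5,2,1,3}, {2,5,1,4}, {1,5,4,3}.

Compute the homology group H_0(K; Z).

H_0 = Z.

Fix the vertex order 1 < 2 < 3 < 4 < 5 and write every simplex with vertices in increasing order. Then dim K = 3 and the simplices of K are:

  0-simplices (5): [1], [2], [3], [4], [5]
  1-simplices (10): [1,2], [1,3], [1,4], [1,5], [2,3], [2,4], [2,5], [3,4], [3,5], [4,5]
  2-simplices (10): [1,2,3], [1,2,4], [1,2,5], [1,3,4], [1,3,5], [1,4,5], [2,3,4], [2,3,5], [2,4,5], [3,4,5]
  3-simplices (5): [1,2,3,4], [1,2,3,5], [1,2,4,5], [1,3,4,5], [2,3,4,5]

so the chain groups are C_0 ≅ Z^5, C_1 ≅ Z^10, C_2 ≅ Z^10, C_3 ≅ Z^5.

Boundary ∂_1: C_1 → C_0 is given by ∂[p,q] = [q] − [p]. For instance
  ∂[3,5] = [5] − [3].
The 5×10 boundary matrix has rank 4 and Smith normal form diag(1,1,1,1).

Boundary ∂_2: C_2 → C_1 sends each 2-simplex [p,q,r] to [q,r] − [p,r] + [p,q]. For instance
  ∂[1,3,4] = [3,4] − [1,4] + [1,3],
  ∂[3,4,5] = [4,5] − [3,5] + [3,4].
The resulting 10×10 matrix has rank 6, and its Smith normal form has invariant factors (1,1,1,1,1,1).

∂_3: C_3 → C_2 sends each 3-simplex σ to the alternating sum Σ_i (−1)^i (σ with its i-th vertex removed). For instance
  ∂[1,2,3,4] = [2,3,4] − [1,3,4] + [1,2,4] − [1,2,3],
  ∂[1,3,4,5] = [3,4,5] − [1,4,5] + [1,3,5] − [1,3,4].
The 10×5 boundary matrix has rank 4 and Smith normal form diag(1,1,1,1).

From H_k ≅ ker(∂_k) / im(∂_{k+1}) we obtain:

  H_0: rank C_0 − rank ∂_1 = 5 − 4 = 1, and the invariant factors of ∂_1 are all 1, so H_0 ≅ Z.

(K is a triangulation of the 3-sphere S^3.)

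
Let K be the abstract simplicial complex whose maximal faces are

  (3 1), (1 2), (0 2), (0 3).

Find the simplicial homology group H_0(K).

K has 4 vertices, 4 edges.
rank ∂_0 = 0, rank ∂_1 = 3 ⇒ b_0 = 4 − 0 − 3 = 1; all invariant factors of ∂_1 are 1 so no torsion. So H_0 ≅ Z.

H_0 ≅ Z.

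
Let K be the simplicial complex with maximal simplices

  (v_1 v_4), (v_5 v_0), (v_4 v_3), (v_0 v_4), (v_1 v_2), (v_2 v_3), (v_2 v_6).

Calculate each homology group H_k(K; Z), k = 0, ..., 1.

Order the vertices as v_0 < v_1 < v_2 < v_3 < v_4 < v_5 < v_6. Listing each simplex with vertices in this order, K has dimension 1 with simplices:

  0-simplices (7): [v_0], [v_1], [v_2], [v_3], [v_4], [v_5], [v_6]
  1-simplices (7): [v_0,v_4], [v_0,v_5], [v_1,v_2], [v_1,v_4], [v_2,v_3], [v_2,v_6], [v_3,v_4]

giving chain groups C_0 ≅ Z^7, C_1 ≅ Z^7.

∂_1: C_1 → C_0 sends each edge [p,q] (with p < q) to q − p.
As a 7×7 matrix over Z this has rank 6, with invariant factors (1,1,1,1,1,1).

Now H_k = ker ∂_k / im ∂_{k+1}, so:

  H_0: rank C_0 − rank ∂_1 = 7 − 6 = 1, and the invariant factors of ∂_1 are all 1, so H_0 = Z.
  H_1: rank ker ∂_1 − rank ∂_2 = (7 − 6) − 0 = 1, and there is no ∂_2, so H_1 = Z.

As a check, the Euler characteristic is 7 − 7 = 0, which agrees with 1 − 1 = 0.

H_0 ≅ Z,  H_1 ≅ Z.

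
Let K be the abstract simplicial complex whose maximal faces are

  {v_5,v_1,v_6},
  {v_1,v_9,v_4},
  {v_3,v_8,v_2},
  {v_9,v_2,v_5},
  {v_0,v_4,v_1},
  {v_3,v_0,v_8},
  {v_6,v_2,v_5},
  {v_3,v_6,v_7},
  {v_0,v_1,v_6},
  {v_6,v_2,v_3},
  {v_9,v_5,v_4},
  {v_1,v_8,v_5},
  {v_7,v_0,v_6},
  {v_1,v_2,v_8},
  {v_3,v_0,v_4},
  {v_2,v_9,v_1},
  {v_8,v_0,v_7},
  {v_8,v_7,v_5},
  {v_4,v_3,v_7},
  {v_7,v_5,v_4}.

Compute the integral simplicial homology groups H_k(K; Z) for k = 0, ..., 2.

Take the total order v_0 < v_1 < v_2 < v_3 < v_4 < v_5 < v_6 < v_7 < v_8 < v_9 on the vertex set. Then K (dimension 2) consists of the simplices:

  0-simplices (10): [v_0], [v_1], [v_2], [v_3], [v_4], [v_5], [v_6], [v_7], [v_8], [v_9]
  1-simplices (30): (30 of them)
  2-simplices (20): (20 of them)

Hence C_0 ≅ Z^10, C_1 ≅ Z^30, C_2 ≅ Z^20.

Boundary ∂_1: C_1 → C_0 maps an edge to its endpoints' difference, ∂[p,q] = q − p.
As a 10×30 matrix over Z this has rank 9, with invariant factors (1,1,1,1,1,1,1,1,1).

Boundary ∂_2: C_2 → C_1 maps a triangle to the signed sum of its edges. For instance
  ∂[v_5,v_7,v_8] = [v_7,v_8] − [v_5,v_8] + [v_5,v_7],
  ∂[v_3,v_4,v_7] = [v_4,v_7] − [v_3,v_7] + [v_3,v_4].
As a 30×20 matrix over Z this has rank 20, with invariant factors (1,1,1,1,1,1,1,1,1,1,1,1,1,1,1,1,1,1,1,2).

Reading off H_k = ker ∂_k / im ∂_{k+1}:

  H_0: rank C_0 − rank ∂_1 = 10 − 9 = 1, and the invariant factors of ∂_1 are all 1, so H_0 ≅ Z.
  H_1: rank ker ∂_1 − rank ∂_2 = (30 − 9) − 20 = 1, and ∂_2 has invariant factor 2 > 1, so H_1 ≅ Z ⊕ Z_2.
  H_2: rank ker ∂_2 − rank ∂_3 = (20 − 20) − 0 = 0, and there is no ∂_3, so H_2 ≅ 0.

As a check, the Euler characteristic is 10 − 30 + 20 = 0, which agrees with 1 − 1 + 0 = 0.

H_0 ≅ Z,  H_1 ≅ Z ⊕ Z_2,  H_2 = 0.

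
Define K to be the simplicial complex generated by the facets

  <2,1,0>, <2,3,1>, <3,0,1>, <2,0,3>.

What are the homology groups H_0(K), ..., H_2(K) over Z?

Fix the vertex order 0 < 1 < 2 < 3 and write every simplex with vertices in increasing order. Then dim K = 2 and the simplices of K are:

  0-simplices (4): [0], [1], [2], [3]
  1-simplices (6): [0,1], [0,2], [0,3], [1,2], [1,3], [2,3]
  2-simplices (4): [0,1,2], [0,1,3], [0,2,3], [1,2,3]

giving chain groups C_0 ≅ Z^4, C_1 ≅ Z^6, C_2 ≅ Z^4.

The boundary map ∂_1: C_1 → C_0 sends each edge [p,q] (with p < q) to q − p. For instance
  ∂[0,3] = [3] − [0].
The resulting 4×6 matrix has rank 3, and its Smith normal form has invariant factors (1,1,1).

Boundary ∂_2: C_2 → C_1 sends each 2-simplex [p,q,r] to [q,r] − [p,r] + [p,q]. For instance
  ∂[0,1,2] = [1,2] − [0,2] + [0,1],
  ∂[0,2,3] = [2,3] − [0,3] + [0,2].
The 6×4 boundary matrix has rank 3 and Smith normal form diag(1,1,1).

Now H_k = ker ∂_k / im ∂_{k+1}, so:

  H_0: rank C_0 − rank ∂_1 = 4 − 3 = 1, and the invariant factors of ∂_1 are all 1, so H_0 ≅ Z.
  H_1: rank ker ∂_1 − rank ∂_2 = (6 − 3) − 3 = 0, and the invariant factors of ∂_2 are all 1, so H_1 ≅ 0.
  H_2: rank ker ∂_2 − rank ∂_3 = (4 − 3) − 0 = 1, and there is no ∂_3, so H_2 ≅ Z.

(K is a triangulation of the 2-sphere S^2.)

H_0 ≅ Z,  H_1 = 0,  H_2 ≅ Z.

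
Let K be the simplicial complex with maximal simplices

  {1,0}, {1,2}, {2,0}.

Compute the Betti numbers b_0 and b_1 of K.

We work with the vertex ordering 0 < 1 < 2. The simplices of K, each written with vertices in increasing order, are:

  0-simplices (3): [0], [1], [2]
  1-simplices (3): [0,1], [0,2], [1,2]

so the chain groups are C_0 ≅ Z^3, C_1 ≅ Z^3.

Boundary ∂_1: C_1 → C_0 is given by ∂[p,q] = [q] − [p]. For instance
  ∂[1,2] = [2] − [1].
The 3×3 boundary matrix has rank 2 and Smith normal form diag(1,1).

Computing H_k = (kernel of ∂_k) / (image of ∂_{k+1}):

  H_0: rank C_0 − rank ∂_1 = 3 − 2 = 1, and the invariant factors of ∂_1 are all 1, so H_0 ≅ Z.
  H_1: rank ker ∂_1 − rank ∂_2 = (3 − 2) − 0 = 1, and there is no ∂_2, so H_1 ≅ Z.

As a check, the Euler characteristic is 3 − 3 = 0, which agrees with 1 − 1 = 0.

Hence the Betti numbers are b_0 = 1, b_1 = 1.

b_0 = 1, b_1 = 1.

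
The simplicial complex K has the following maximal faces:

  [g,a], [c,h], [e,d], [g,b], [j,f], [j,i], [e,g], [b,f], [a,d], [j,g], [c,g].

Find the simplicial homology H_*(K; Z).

H_0 ≅ Z,  H_1 ≅ Z^2.

Fix the vertex order a < b < c < d < e < f < g < h < i < j and write every simplex with vertices in increasing order. Then dim K = 1 and the simplices of K are:

  0-simplices (10): a, b, c, d, e, f, g, h, i, j
  1-simplices (11): ad, ag, bf, bg, cg, ch, de, eg, fj, gj, ij

Hence C_0 ≅ Z^10, C_1 ≅ Z^11.

The boundary map ∂_1: C_1 → C_0 is given by ∂[p,q] = [q] − [p]. For instance
  ∂ad = d − a.
As a 10×11 matrix over Z this has rank 9, with invariant factors (1,1,1,1,1,1,1,1,1).

Now H_k = ker ∂_k / im ∂_{k+1}, so:

  H_0: rank C_0 − rank ∂_1 = 10 − 9 = 1, and the invariant factors of ∂_1 are all 1, so H_0 ≅ Z.
  H_1: rank ker ∂_1 − rank ∂_2 = (11 − 9) − 0 = 2, and there is no ∂_2, so H_1 ≅ Z^2.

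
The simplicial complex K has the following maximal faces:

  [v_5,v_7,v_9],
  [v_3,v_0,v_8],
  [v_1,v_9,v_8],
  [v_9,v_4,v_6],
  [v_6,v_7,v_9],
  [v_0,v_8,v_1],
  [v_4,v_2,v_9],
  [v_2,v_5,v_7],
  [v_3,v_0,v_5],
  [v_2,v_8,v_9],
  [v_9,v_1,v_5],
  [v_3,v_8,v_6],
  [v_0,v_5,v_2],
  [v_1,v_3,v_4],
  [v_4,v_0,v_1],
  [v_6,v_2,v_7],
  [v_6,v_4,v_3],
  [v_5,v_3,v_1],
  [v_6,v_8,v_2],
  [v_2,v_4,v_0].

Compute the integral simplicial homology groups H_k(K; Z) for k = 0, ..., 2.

We work with the vertex ordering v_0 < v_1 < v_2 < v_3 < v_4 < v_5 < v_6 < v_7 < v_8 < v_9. The simplices of K, each written with vertices in increasing order, are:

  0-simplices (10): [v_0], [v_1], [v_2], [v_3], [v_4], [v_5], [v_6], [v_7], [v_8], [v_9]
  1-simplices (30): (30 of them)
  2-simplices (20): (20 of them)

so the chain groups are C_0 ≅ Z^10, C_1 ≅ Z^30, C_2 ≅ Z^20.

∂_1: C_1 → C_0 is given by ∂[p,q] = [q] − [p].
The resulting 10×30 matrix has rank 9, and its Smith normal form has invariant factors (1,1,1,1,1,1,1,1,1).

∂_2: C_2 → C_1 sends each 2-simplex [p,q,r] to [q,r] − [p,r] + [p,q]. For instance
  ∂[v_0,v_2,v_5] = [v_2,v_5] − [v_0,v_5] + [v_0,v_2],
  ∂[v_0,v_1,v_8] = [v_1,v_8] − [v_0,v_8] + [v_0,v_1].
The resulting 30×20 matrix has rank 20, and its Smith normal form has invariant factors (1,1,1,1,1,1,1,1,1,1,1,1,1,1,1,1,1,1,1,2).

Now H_k = ker ∂_k / im ∂_{k+1}, so:

  H_0: rank C_0 − rank ∂_1 = 10 − 9 = 1, and the invariant factors of ∂_1 are all 1, so H_0 ≅ Z.
  H_1: rank ker ∂_1 − rank ∂_2 = (30 − 9) − 20 = 1, and ∂_2 has invariant factor 2 > 1, so H_1 ≅ Z ⊕ Z/2.
  H_2: rank ker ∂_2 − rank ∂_3 = (20 − 20) − 0 = 0, and there is no ∂_3, so H_2 ≅ 0.

(K is a triangulation of the Klein bottle.)

H_0 = Z,  H_1 = Z ⊕ Z/2,  H_2 = 0.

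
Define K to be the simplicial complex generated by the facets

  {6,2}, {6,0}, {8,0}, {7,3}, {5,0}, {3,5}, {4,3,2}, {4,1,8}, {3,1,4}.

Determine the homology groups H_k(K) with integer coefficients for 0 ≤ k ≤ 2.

K has 9 vertices, 13 edges, 3 triangles.
rank ∂_0 = 0, rank ∂_1 = 8 ⇒ b_0 = 9 − 0 − 8 = 1; all invariant factors of ∂_1 are 1 so no torsion. So H_0 ≅ Z.
rank ∂_1 = 8, rank ∂_2 = 3 ⇒ b_1 = 13 − 8 − 3 = 2; all invariant factors of ∂_2 are 1 so no torsion. So H_1 ≅ Z^2.
rank ∂_2 = 3, rank ∂_3 = 0 ⇒ b_2 = 3 − 3 − 0 = 0. So H_2 ≅ 0.

H_0 ≅ Z,  H_1 ≅ Z^2,  H_2 = 0.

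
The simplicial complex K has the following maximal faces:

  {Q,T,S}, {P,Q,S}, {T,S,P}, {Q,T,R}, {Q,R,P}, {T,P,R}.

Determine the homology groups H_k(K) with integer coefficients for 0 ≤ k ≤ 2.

H_0 ≅ Z,  H_1 = 0,  H_2 ≅ Z.

Order the vertices as P < Q < R < S < T. Listing each simplex with vertices in this order, K has dimension 2 with simplices:

  0-simplices (5): P, Q, R, S, T
  1-simplices (9): PQ, PR, PS, PT, QR, QS, QT, RT, ST
  2-simplices (6): PQR, PQS, PRT, PST, QRT, QST

Hence C_0 ≅ Z^5, C_1 ≅ Z^9, C_2 ≅ Z^6.

The boundary map ∂_1: C_1 → C_0 maps an edge to its endpoints' difference, ∂[p,q] = q − p. For instance
  ∂PT = T − P.
The resulting 5×9 matrix has rank 4, and its Smith normal form has invariant factors (1,1,1,1).

Boundary ∂_2: C_2 → C_1 sends each 2-simplex [p,q,r] to [q,r] − [p,r] + [p,q]. For instance
  ∂QRT = RT − QT + QR,
  ∂PQS = QS − PS + PQ.
The resulting 9×6 matrix has rank 5, and its Smith normal form has invariant factors (1,1,1,1,1).

Now H_k = ker ∂_k / im ∂_{k+1}, so:

  H_0: rank C_0 − rank ∂_1 = 5 − 4 = 1, and the invariant factors of ∂_1 are all 1, so H_0 = Z.
  H_1: rank ker ∂_1 − rank ∂_2 = (9 − 4) − 5 = 0, and the invariant factors of ∂_2 are all 1, so H_1 = 0.
  H_2: rank ker ∂_2 − rank ∂_3 = (6 − 5) − 0 = 1, and there is no ∂_3, so H_2 = Z.

(K is a triangulation of the 2-sphere S^2.)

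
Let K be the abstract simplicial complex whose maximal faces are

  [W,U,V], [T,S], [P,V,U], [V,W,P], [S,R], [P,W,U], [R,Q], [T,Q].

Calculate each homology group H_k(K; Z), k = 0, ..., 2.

H_0 = Z^2,  H_1 = Z,  H_2 = Z.

We work with the vertex ordering P < Q < R < S < T < U < V < W. The simplices of K, each written with vertices in increasing order, are:

  0-simplices (8): P, Q, R, S, T, U, V, W
  1-simplices (10): PU, PV, PW, QR, QT, RS, ST, UV, UW, VW
  2-simplices (4): PUV, PUW, PVW, UVW

Hence C_0 ≅ Z^8, C_1 ≅ Z^10, C_2 ≅ Z^4.

∂_1: C_1 → C_0 is given by ∂[p,q] = [q] − [p]. For instance
  ∂UW = W − U.
The resulting 8×10 matrix has rank 6, and its Smith normal form has invariant factors (1,1,1,1,1,1).

The boundary map ∂_2: C_2 → C_1 sends each 2-simplex [p,q,r] to [q,r] − [p,r] + [p,q]. For instance
  ∂PUV = UV − PV + PU,
  ∂PUW = UW − PW + PU.
This gives a 10×4 integer matrix of rank 3; reducing to Smith normal form yields diagonal entries (1,1,1).

Now H_k = ker ∂_k / im ∂_{k+1}, so:

  H_0: rank C_0 − rank ∂_1 = 8 − 6 = 2, and the invariant factors of ∂_1 are all 1, so H_0 ≅ Z^2.
  H_1: rank ker ∂_1 − rank ∂_2 = (10 − 6) − 3 = 1, and the invariant factors of ∂_2 are all 1, so H_1 ≅ Z.
  H_2: rank ker ∂_2 − rank ∂_3 = (4 − 3) − 0 = 1, and there is no ∂_3, so H_2 ≅ Z.

As a check, the Euler characteristic is 8 − 10 + 4 = 2, which agrees with 2 − 1 + 1 = 2.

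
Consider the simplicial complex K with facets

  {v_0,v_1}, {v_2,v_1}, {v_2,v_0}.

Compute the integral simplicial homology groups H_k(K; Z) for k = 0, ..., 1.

We work with the vertex ordering v_0 < v_1 < v_2. The simplices of K, each written with vertices in increasing order, are:

  0-simplices (3): [v_0], [v_1], [v_2]
  1-simplices (3): [v_0,v_1], [v_0,v_2], [v_1,v_2]

so the chain groups are C_0 ≅ Z^3, C_1 ≅ Z^3.

The boundary map ∂_1: C_1 → C_0 maps an edge to its endpoints' difference, ∂[p,q] = q − p.
This gives a 3×3 integer matrix of rank 2; reducing to Smith normal form yields diagonal entries (1,1).

Computing H_k = (kernel of ∂_k) / (image of ∂_{k+1}):

  H_0: rank C_0 − rank ∂_1 = 3 − 2 = 1, and the invariant factors of ∂_1 are all 1, so H_0 = Z.
  H_1: rank ker ∂_1 − rank ∂_2 = (3 − 2) − 0 = 1, and there is no ∂_2, so H_1 = Z.

(K is a triangulation of the circle S^1.)

H_0 ≅ Z,  H_1 ≅ Z.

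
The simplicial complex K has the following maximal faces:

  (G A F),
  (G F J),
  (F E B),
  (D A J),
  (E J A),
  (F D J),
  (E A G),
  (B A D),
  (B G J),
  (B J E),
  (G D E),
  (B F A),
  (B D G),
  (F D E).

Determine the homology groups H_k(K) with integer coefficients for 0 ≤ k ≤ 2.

H_0 ≅ Z,  H_1 ≅ Z^2,  H_2 ≅ Z.

We work with the vertex ordering A < B < D < E < F < G < J. The simplices of K, each written with vertices in increasing order, are:

  0-simplices (7): A, B, D, E, F, G, J
  1-simplices (21): AB, AD, AE, AF, AG, AJ, BD, BE, BF, BG, BJ, DE, DF, DG, DJ, EF, EG, EJ, FG, FJ, GJ
  2-simplices (14): ABD, ABF, ADJ, AEG, AEJ, AFG, BDG, BEF, BEJ, BGJ, DEF, DEG, DFJ, FGJ

Hence C_0 ≅ Z^7, C_1 ≅ Z^21, C_2 ≅ Z^14.

The boundary map ∂_1: C_1 → C_0 maps an edge to its endpoints' difference, ∂[p,q] = q − p. For instance
  ∂AD = D − A.
The resulting 7×21 matrix has rank 6, and its Smith normal form has invariant factors (1,1,1,1,1,1).

∂_2: C_2 → C_1 sends each 2-simplex [p,q,r] to [q,r] − [p,r] + [p,q]. For instance
  ∂BGJ = GJ − BJ + BG,
  ∂DEF = EF − DF + DE.
The resulting 21×14 matrix has rank 13, and its Smith normal form has invariant factors (1,1,1,1,1,1,1,1,1,1,1,1,1).

From H_k ≅ ker(∂_k) / im(∂_{k+1}) we obtain:

  H_0: rank C_0 − rank ∂_1 = 7 − 6 = 1, and the invariant factors of ∂_1 are all 1, so H_0 = Z.
  H_1: rank ker ∂_1 − rank ∂_2 = (21 − 6) − 13 = 2, and the invariant factors of ∂_2 are all 1, so H_1 = Z^2.
  H_2: rank ker ∂_2 − rank ∂_3 = (14 − 13) − 0 = 1, and there is no ∂_3, so H_2 = Z.

As a check, the Euler characteristic is 7 − 21 + 14 = 0, which agrees with 1 − 2 + 1 = 0.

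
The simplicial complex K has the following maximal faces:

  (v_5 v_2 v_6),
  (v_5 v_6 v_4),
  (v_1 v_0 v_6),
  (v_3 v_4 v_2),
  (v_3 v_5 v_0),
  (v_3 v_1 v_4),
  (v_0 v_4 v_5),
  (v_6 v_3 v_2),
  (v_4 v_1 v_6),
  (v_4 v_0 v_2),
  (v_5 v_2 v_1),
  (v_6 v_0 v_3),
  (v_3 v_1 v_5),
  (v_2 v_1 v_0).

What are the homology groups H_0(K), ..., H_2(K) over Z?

We work with the vertex ordering v_0 < v_1 < v_2 < v_3 < v_4 < v_5 < v_6. The simplices of K, each written with vertices in increasing order, are:

  0-simplices (7): [v_0], [v_1], [v_2], [v_3], [v_4], [v_5], [v_6]
  1-simplices (21): (21 of them)
  2-simplices (14): (14 of them)

giving chain groups C_0 ≅ Z^7, C_1 ≅ Z^21, C_2 ≅ Z^14.

∂_1: C_1 → C_0 sends each edge [p,q] (with p < q) to q − p. For instance
  ∂[v_4,v_5] = [v_5] − [v_4].
This gives a 7×21 integer matrix of rank 6; reducing to Smith normal form yields diagonal entries (1,1,1,1,1,1).

Boundary ∂_2: C_2 → C_1 sends each 2-simplex [p,q,r] to [q,r] − [p,r] + [p,q]. For instance
  ∂[v_2,v_3,v_4] = [v_3,v_4] − [v_2,v_4] + [v_2,v_3],
  ∂[v_1,v_4,v_6] = [v_4,v_6] − [v_1,v_6] + [v_1,v_4].
The 21×14 boundary matrix has rank 13 and Smith normal form diag(1,1,1,1,1,1,1,1,1,1,1,1,1).

Now H_k = ker ∂_k / im ∂_{k+1}, so:

  H_0: rank C_0 − rank ∂_1 = 7 − 6 = 1, and the invariant factors of ∂_1 are all 1, so H_0 ≅ Z.
  H_1: rank ker ∂_1 − rank ∂_2 = (21 − 6) − 13 = 2, and the invariant factors of ∂_2 are all 1, so H_1 ≅ Z^2.
  H_2: rank ker ∂_2 − rank ∂_3 = (14 − 13) − 0 = 1, and there is no ∂_3, so H_2 ≅ Z.

(K is a triangulation of the torus T^2.)

H_0 ≅ Z,  H_1 ≅ Z^2,  H_2 ≅ Z.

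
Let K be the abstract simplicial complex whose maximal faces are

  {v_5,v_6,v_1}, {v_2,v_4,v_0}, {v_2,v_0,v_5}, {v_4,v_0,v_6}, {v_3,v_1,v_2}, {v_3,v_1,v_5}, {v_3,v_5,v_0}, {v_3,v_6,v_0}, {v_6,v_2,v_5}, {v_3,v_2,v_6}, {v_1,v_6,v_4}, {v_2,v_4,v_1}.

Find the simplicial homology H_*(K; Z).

Fix the vertex order v_0 < v_1 < v_2 < v_3 < v_4 < v_5 < v_6 and write every simplex with vertices in increasing order. Then dim K = 2 and the simplices of K are:

  0-simplices (7): [v_0], [v_1], [v_2], [v_3], [v_4], [v_5], [v_6]
  1-simplices (18): (18 of them)
  2-simplices (12): (12 of them)

so the chain groups are C_0 ≅ Z^7, C_1 ≅ Z^18, C_2 ≅ Z^12.

∂_1: C_1 → C_0 sends each edge [p,q] (with p < q) to q − p. For instance
  ∂[v_3,v_6] = [v_6] − [v_3].
As a 7×18 matrix over Z this has rank 6, with invariant factors (1,1,1,1,1,1).

The boundary map ∂_2: C_2 → C_1 maps a triangle to the signed sum of its edges. For instance
  ∂[v_1,v_2,v_4] = [v_2,v_4] − [v_1,v_4] + [v_1,v_2],
  ∂[v_2,v_3,v_6] = [v_3,v_6] − [v_2,v_6] + [v_2,v_3].
As a 18×12 matrix over Z this has rank 12, with invariant factors (1,1,1,1,1,1,1,1,1,1,1,2).

Reading off H_k = ker ∂_k / im ∂_{k+1}:

  H_0: rank C_0 − rank ∂_1 = 7 − 6 = 1, and the invariant factors of ∂_1 are all 1, so H_0 ≅ Z.
  H_1: rank ker ∂_1 − rank ∂_2 = (18 − 6) − 12 = 0, and ∂_2 has invariant factor 2 > 1, so H_1 ≅ Z/2Z.
  H_2: rank ker ∂_2 − rank ∂_3 = (12 − 12) − 0 = 0, and there is no ∂_3, so H_2 ≅ 0.

H_0 ≅ Z,  H_1 ≅ Z/2Z,  H_2 = 0.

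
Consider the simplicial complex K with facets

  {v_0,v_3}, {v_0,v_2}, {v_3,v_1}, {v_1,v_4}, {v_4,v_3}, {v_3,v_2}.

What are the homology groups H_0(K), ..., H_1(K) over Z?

Take the total order v_0 < v_1 < v_2 < v_3 < v_4 on the vertex set. Then K (dimension 1) consists of the simplices:

  0-simplices (5): [v_0], [v_1], [v_2], [v_3], [v_4]
  1-simplices (6): [v_0,v_2], [v_0,v_3], [v_1,v_3], [v_1,v_4], [v_2,v_3], [v_3,v_4]

Hence C_0 ≅ Z^5, C_1 ≅ Z^6.

The boundary map ∂_1: C_1 → C_0 maps an edge to its endpoints' difference, ∂[p,q] = q − p.
As a 5×6 matrix over Z this has rank 4, with invariant factors (1,1,1,1).

Computing H_k = (kernel of ∂_k) / (image of ∂_{k+1}):

  H_0: rank C_0 − rank ∂_1 = 5 − 4 = 1, and the invariant factors of ∂_1 are all 1, so H_0 = Z.
  H_1: rank ker ∂_1 − rank ∂_2 = (6 − 4) − 0 = 2, and there is no ∂_2, so H_1 = Z^2.

H_0 ≅ Z,  H_1 ≅ Z^2.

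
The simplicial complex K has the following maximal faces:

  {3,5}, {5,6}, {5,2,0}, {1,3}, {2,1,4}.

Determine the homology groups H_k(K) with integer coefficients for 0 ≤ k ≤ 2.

H_0 = Z,  H_1 = Z,  H_2 = 0.

We work with the vertex ordering 0 < 1 < 2 < 3 < 4 < 5 < 6. The simplices of K, each written with vertices in increasing order, are:

  0-simplices (7): [0], [1], [2], [3], [4], [5], [6]
  1-simplices (9): [0,2], [0,5], [1,2], [1,3], [1,4], [2,4], [2,5], [3,5], [5,6]
  2-simplices (2): [0,2,5], [1,2,4]

Hence C_0 ≅ Z^7, C_1 ≅ Z^9, C_2 ≅ Z^2.

The boundary map ∂_1: C_1 → C_0 is given by ∂[p,q] = [q] − [p]. For instance
  ∂[0,5] = [5] − [0].
This gives a 7×9 integer matrix of rank 6; reducing to Smith normal form yields diagonal entries (1,1,1,1,1,1).

Boundary ∂_2: C_2 → C_1 sends each 2-simplex [p,q,r] to [q,r] − [p,r] + [p,q]. For instance
  ∂[0,2,5] = [2,5] − [0,5] + [0,2],
  ∂[1,2,4] = [2,4] − [1,4] + [1,2].
As a 9×2 matrix over Z this has rank 2, with invariant factors (1,1).

Now H_k = ker ∂_k / im ∂_{k+1}, so:

  H_0: rank C_0 − rank ∂_1 = 7 − 6 = 1, and the invariant factors of ∂_1 are all 1, so H_0 = Z.
  H_1: rank ker ∂_1 − rank ∂_2 = (9 − 6) − 2 = 1, and the invariant factors of ∂_2 are all 1, so H_1 = Z.
  H_2: rank ker ∂_2 − rank ∂_3 = (2 − 2) − 0 = 0, and there is no ∂_3, so H_2 = 0.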